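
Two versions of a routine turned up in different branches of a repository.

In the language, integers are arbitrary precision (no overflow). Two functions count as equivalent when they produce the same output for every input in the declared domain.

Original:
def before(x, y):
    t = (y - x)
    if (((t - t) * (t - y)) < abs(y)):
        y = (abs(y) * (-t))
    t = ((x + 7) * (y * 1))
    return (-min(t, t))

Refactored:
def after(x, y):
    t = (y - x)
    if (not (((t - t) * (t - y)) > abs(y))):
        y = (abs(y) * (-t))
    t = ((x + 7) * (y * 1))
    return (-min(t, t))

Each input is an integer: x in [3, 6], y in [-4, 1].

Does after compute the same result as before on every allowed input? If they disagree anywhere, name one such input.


The suspicious-looking change has no observable effect anywhere in the declared ranges; all 24 inputs agree.
verdict: equivalent


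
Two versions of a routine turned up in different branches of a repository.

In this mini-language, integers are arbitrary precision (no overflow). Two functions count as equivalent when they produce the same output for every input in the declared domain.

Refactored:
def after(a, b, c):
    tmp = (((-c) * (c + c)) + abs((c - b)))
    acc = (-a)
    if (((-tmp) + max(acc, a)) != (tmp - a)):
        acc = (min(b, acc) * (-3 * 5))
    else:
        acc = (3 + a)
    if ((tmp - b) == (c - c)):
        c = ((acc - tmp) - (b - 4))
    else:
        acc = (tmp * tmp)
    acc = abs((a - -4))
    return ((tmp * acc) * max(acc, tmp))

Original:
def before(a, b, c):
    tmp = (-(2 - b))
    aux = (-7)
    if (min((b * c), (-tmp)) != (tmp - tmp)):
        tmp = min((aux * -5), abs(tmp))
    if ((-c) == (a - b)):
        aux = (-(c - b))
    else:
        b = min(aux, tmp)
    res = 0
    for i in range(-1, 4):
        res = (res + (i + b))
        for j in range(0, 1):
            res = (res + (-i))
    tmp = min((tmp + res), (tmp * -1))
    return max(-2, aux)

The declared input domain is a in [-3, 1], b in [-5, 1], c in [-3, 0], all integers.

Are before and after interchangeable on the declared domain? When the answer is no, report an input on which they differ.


Evaluate both at a=-3, b=-5, c=-3.
before: tmp=-7, then aux=-7, then (min((b * c), (-tmp)) != (tmp - tmp)) is true, then tmp=7, then ((-c) == (a - b)) is false, then b=-7, then res=0, then (i=-1), then res=-8, then (j=0), then res=-7, then (i=0), then res=-14, then (j=0), then res=-14, then (i=1), then res=-20, then (j=0), then res=-21, then (i=2), then res=-26, then (j=0), then res=-28, then (i=3), then res=-32, then (j=0), then res=-35, then tmp=-28, then returns -2
after: tmp=-16, then acc=3, then (((-tmp) + max(acc, a)) != (tmp - a)) is true, then acc=75, then ((tmp - b) == (c - c)) is false, then acc=256, then acc=1, then returns -16
-2 and -16 differ, so these are not the same function on this domain.
verdict: not equivalent; witness: a=-3, b=-5, c=-3


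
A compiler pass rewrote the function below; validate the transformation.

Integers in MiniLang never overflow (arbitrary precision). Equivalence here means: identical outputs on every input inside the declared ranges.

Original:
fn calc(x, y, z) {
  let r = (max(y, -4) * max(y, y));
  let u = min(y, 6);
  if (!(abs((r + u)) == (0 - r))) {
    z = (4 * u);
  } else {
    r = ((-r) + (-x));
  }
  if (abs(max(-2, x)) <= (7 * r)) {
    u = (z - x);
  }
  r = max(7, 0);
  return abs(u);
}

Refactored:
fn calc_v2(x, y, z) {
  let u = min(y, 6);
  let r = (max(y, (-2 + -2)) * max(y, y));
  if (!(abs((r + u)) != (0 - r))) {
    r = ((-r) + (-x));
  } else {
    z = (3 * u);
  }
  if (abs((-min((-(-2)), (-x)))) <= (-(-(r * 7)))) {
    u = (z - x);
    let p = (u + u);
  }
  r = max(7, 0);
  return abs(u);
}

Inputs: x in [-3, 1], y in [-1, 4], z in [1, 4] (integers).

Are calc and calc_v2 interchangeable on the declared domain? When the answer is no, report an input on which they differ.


Evaluate both at x=-3, y=-1, z=1.
calc: r=1, then u=-1, then (!(abs((r + u)) == (0 - r))) is true, then z=-4, then (abs(max(-2, x)) <= (7 * r)) is true, then u=-1, then r=7, then returns 1
calc_v2: u=-1, then r=1, then (!(abs((r + u)) != (0 - r))) is false, then z=-3, then (abs((-min((-(-2)), (-x)))) <= (-(-(r * 7)))) is true, then u=0, then p=0, then r=7, then returns 0
1 and 0 differ, so these are not the same function on this domain.
verdict: not equivalent; witness: x=-3, y=-1, z=1


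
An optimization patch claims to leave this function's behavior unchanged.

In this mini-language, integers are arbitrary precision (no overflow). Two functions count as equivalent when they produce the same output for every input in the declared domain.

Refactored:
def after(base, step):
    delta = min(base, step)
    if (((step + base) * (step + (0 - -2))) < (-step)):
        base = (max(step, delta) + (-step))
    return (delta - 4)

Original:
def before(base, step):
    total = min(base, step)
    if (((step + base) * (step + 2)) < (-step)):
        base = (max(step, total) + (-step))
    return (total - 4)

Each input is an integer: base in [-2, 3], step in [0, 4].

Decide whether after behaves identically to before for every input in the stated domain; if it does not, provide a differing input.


Although constant usage differs; arithmetic usage differs; local variable names differ, 30/30 inputs agree.
verdict: equivalent


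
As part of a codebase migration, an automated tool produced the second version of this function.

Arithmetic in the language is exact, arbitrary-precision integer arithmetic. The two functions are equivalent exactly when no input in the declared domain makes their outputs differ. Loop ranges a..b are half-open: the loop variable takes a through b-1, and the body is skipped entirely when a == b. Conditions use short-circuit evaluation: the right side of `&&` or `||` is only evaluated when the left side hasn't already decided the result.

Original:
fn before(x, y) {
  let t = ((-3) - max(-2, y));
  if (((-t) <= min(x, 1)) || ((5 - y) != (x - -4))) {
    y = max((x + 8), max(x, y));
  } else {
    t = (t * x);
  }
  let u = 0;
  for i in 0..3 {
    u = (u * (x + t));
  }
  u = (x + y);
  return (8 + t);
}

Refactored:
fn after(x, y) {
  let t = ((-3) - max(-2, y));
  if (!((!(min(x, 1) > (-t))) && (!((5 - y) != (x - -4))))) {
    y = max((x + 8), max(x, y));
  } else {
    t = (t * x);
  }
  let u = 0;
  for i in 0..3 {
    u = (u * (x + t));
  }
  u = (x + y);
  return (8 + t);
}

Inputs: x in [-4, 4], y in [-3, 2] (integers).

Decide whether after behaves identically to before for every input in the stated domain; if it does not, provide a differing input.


There is a counterexample at x=3, y=-2: 7 on one side, 5 on the other.
before: t := -1 | (((-t) <= min(x, 1)) || ((5 - y) != (x - -4))): true | y := 11 | u := 0 | iter i=0: | u := 0 | iter i=1: | u := 0 | iter i=2: | u := 0 | u := 14 | result 7
after: t := -1 | (!((!(min(x, 1) > (-t))) && (!((5 - y) != (x - -4))))): false | t := -3 | u := 0 | iter i=0: | u := 0 | iter i=1: | u := 0 | iter i=2: | u := 0 | u := 1 | result 5
verdict: not equivalent; witness: x=3, y=-2


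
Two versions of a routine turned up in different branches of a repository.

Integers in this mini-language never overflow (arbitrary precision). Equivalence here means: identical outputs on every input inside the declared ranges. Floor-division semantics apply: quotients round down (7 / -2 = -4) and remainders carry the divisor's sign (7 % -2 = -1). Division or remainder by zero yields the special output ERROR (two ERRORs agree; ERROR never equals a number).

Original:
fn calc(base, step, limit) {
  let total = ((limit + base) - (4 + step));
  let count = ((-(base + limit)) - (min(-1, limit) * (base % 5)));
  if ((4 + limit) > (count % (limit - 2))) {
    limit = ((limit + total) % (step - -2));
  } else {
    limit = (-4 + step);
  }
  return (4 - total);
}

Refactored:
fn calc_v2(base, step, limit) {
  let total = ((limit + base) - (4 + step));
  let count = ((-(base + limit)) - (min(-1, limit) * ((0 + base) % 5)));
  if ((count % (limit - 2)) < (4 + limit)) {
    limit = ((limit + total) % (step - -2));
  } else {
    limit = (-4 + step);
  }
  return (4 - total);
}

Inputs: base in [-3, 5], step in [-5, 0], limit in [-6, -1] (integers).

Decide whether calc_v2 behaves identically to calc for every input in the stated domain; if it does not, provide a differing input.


Behavior is preserved: although comparison usage differs, arithmetic usage differs, constant usage differs, the outputs never diverge.
One worked example (base=-1, step=-5, limit=-3) — calc: total becomes -3; next count becomes 16; next ((4 + limit) > (count % (limit - 2))) evaluates to true; next limit becomes 0; next final value 7; calc_v2: total becomes -3; next count becomes 16; next ((count % (limit - 2)) < (4 + limit)) evaluates to true; next limit becomes 0; next final value 7; agreement on 7.
An exhaustive pass over the 324 declared inputs shows identical outputs.
verdict: equivalent


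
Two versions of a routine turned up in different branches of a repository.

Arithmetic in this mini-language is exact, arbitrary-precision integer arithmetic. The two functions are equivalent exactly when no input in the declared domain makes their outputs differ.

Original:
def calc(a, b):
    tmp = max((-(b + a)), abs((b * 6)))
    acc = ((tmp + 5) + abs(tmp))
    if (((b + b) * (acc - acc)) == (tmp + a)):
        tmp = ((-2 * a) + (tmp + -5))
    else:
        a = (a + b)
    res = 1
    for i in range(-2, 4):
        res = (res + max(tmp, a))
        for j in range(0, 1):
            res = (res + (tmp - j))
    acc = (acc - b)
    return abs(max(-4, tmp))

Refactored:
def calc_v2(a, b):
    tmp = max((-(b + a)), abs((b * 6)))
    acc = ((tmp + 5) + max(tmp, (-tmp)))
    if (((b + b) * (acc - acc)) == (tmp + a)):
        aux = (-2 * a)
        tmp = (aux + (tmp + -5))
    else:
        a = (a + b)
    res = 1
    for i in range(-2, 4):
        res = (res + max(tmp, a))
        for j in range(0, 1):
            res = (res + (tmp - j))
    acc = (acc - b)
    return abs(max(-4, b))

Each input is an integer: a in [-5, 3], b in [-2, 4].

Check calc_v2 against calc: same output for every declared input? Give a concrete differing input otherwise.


Not equivalent: a=-5, b=-2 separates them (12 vs 2).
calc: tmp=12, then acc=29, then (((b + b) * (acc - acc)) == (tmp + a)) is false, then a=-7, then res=1, then (i=-2), then res=13, then (j=0), then res=25, then (i=-1), then res=37, then (j=0), then res=49, then (i=0), then res=61, then (j=0), then res=73, then (i=1), then res=85, then (j=0), then res=97, then (i=2), then res=109, then (j=0), then res=121, then (i=3), then res=133, then (j=0), then res=145, then acc=31, then returns 12
calc_v2: tmp=12, then acc=29, then (((b + b) * (acc - acc)) == (tmp + a)) is false, then a=-7, then res=1, then (i=-2), then res=13, then (j=0), then res=25, then (i=-1), then res=37, then (j=0), then res=49, then (i=0), then res=61, then (j=0), then res=73, then (i=1), then res=85, then (j=0), then res=97, then (i=2), then res=109, then (j=0), then res=121, then (i=3), then res=133, then (j=0), then res=145, then acc=31, then returns 2
verdict: not equivalent; witness: a=-5, b=-2


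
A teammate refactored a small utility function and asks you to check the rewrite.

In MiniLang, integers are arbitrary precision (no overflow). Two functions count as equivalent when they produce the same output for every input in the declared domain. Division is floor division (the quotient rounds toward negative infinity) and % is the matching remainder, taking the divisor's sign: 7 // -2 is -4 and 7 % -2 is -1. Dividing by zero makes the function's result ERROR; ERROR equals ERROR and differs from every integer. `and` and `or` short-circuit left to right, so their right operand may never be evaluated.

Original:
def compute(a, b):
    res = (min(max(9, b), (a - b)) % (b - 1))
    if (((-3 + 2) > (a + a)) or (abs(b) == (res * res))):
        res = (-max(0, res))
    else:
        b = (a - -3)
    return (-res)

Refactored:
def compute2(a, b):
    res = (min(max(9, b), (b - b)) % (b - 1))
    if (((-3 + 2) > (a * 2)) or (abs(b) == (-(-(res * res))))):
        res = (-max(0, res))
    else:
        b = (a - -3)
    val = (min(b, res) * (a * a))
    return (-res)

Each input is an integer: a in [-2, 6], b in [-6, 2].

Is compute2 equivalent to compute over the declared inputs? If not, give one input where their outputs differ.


Input a=0, b=-6: 1 from compute versus 0 from compute2.
verdict: not equivalent; witness: a=0, b=-6


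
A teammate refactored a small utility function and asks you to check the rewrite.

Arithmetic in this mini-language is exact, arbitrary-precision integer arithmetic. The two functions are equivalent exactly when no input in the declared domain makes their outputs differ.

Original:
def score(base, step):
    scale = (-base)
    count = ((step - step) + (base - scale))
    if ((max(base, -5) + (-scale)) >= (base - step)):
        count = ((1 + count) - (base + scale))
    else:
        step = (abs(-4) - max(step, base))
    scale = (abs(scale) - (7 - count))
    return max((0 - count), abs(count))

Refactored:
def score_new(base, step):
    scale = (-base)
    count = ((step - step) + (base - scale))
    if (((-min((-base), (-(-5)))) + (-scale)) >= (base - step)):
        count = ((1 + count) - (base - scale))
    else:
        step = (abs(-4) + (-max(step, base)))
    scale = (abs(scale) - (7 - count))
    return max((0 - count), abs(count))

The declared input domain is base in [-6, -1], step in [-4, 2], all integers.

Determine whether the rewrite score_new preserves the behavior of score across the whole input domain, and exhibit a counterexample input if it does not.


Consider the input base=-2, step=2.
score: scale=2, then count=-4, then ((max(base, -5) + (-scale)) >= (base - step)) is true, then count=-3, then scale=-8, then returns 3
score_new: scale=2, then count=-4, then (((-min((-base), (-(-5)))) + (-scale)) >= (base - step)) is true, then count=1, then scale=-4, then returns 1
3 and 1 differ, so these are not the same function on this domain.
verdict: not equivalent; witness: base=-2, step=2


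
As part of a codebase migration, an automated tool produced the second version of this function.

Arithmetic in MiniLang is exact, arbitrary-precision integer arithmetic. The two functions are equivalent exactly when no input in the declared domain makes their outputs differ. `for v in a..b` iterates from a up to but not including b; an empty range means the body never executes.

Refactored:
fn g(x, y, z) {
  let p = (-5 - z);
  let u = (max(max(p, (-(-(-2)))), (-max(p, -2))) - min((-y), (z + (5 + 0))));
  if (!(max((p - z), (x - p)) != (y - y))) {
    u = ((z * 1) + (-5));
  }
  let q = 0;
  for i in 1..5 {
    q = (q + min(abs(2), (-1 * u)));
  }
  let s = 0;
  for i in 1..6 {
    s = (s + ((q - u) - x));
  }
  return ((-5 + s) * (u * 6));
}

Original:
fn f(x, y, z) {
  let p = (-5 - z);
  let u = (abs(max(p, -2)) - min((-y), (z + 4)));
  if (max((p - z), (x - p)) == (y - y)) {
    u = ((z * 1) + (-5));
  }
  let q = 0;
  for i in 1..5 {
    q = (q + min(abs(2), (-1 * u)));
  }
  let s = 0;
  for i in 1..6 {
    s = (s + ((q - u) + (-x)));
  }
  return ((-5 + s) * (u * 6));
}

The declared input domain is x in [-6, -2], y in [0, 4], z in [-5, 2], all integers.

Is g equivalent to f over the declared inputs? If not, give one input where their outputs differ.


Consider the input x=-5, y=0, z=-5.
f: p = 0; u = 1; (max((p - z), (x - p)) == (y - y)) -> false; q = 0; [i=1]; q = -1; [i=2]; q = -2; [i=3]; q = -3; [i=4]; q = -4; s = 0; [i=1]; s = 0; [i=2]; s = 0; [i=3]; s = 0; [i=4]; s = 0; [i=5]; s = 0; return -30
g: p = 0; u = 0; (!(max((p - z), (x - p)) != (y - y))) -> false; q = 0; [i=1]; q = 0; [i=2]; q = 0; [i=3]; q = 0; [i=4]; q = 0; s = 0; [i=1]; s = 5; [i=2]; s = 10; [i=3]; s = 15; [i=4]; s = 20; [i=5]; s = 25; return 0
-30 and 0 differ, so these are not the same function on this domain.
verdict: not equivalent; witness: x=-5, y=0, z=-5


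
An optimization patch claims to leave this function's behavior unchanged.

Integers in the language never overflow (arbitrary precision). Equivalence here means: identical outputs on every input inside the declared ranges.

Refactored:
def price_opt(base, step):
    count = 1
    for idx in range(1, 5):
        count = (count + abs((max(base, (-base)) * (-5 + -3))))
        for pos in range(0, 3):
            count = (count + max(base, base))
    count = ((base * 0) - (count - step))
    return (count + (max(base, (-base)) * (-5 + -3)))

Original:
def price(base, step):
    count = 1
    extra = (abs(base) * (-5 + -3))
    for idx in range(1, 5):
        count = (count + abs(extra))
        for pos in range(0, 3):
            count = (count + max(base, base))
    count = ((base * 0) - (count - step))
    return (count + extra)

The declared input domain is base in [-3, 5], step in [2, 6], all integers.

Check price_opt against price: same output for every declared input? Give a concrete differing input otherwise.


Behavior is preserved: although min/max/abs usage differs, arithmetic usage differs, local variable names differ, constant usage differs, statement counts differ, the outputs never diverge.
Spot check at base=-2, step=6 — price: count = 1; extra = -16; [idx=1]; count = 17; [pos=0]; count = 15; [pos=1]; count = 13; [pos=2]; count = 11; [idx=2]; count = 27; [pos=0]; count = 25; [pos=1]; count = 23; [pos=2]; count = 21; [idx=3]; count = 37; [pos=0]; count = 35; [pos=1]; count = 33; [pos=2]; count = 31; [idx=4]; count = 47; [pos=0]; count = 45; [pos=1]; count = 43; [pos=2]; count = 41; count = -35; return -51. price_opt: count = 1; [idx=1]; count = 17; [pos=0]; count = 15; [pos=1]; count = 13; [pos=2]; count = 11; [idx=2]; count = 27; [pos=0]; count = 25; [pos=1]; count = 23; [pos=2]; count = 21; [idx=3]; count = 37; [pos=0]; count = 35; [pos=1]; count = 33; [pos=2]; count = 31; [idx=4]; count = 47; [pos=0]; count = 45; [pos=1]; count = 43; [pos=2]; count = 41; count = -35; return -51. Both give -51.
Across all 45 domain points the two functions coincide.
verdict: equivalent


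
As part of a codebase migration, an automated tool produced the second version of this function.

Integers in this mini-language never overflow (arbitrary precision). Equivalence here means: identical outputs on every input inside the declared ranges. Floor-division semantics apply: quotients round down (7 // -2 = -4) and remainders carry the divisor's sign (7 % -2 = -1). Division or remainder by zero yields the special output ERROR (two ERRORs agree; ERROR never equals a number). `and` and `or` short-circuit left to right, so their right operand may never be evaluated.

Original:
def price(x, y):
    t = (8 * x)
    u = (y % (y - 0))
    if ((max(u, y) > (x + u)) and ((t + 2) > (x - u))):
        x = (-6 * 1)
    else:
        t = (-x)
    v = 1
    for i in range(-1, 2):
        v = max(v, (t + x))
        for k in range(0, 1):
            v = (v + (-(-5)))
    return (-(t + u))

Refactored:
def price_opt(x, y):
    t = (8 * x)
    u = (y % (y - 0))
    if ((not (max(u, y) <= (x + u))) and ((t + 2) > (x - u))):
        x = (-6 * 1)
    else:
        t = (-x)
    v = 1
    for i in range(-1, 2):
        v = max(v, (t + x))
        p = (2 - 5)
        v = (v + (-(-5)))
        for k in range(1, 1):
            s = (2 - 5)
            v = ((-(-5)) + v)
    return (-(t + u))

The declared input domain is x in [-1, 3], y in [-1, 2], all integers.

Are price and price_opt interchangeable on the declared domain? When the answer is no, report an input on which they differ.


Behavior is preserved: although boolean connective usage differs; constant usage differs; local variable names differ; loop structure differs; comparison usage differs; statement counts differ; arithmetic usage differs, the outputs never diverge.
One worked example (x=1, y=-1) — price: t = 8; u = 0; ((max(u, y) > (x + u)) and ((t + 2) > (x - u))) -> false; t = -1; v = 1; [i=-1]; v = 1; [k=0]; v = 6; [i=0]; v = 6; [k=0]; v = 11; [i=1]; v = 11; [k=0]; v = 16; return 1; price_opt: t = 8; u = 0; ((not (max(u, y) <= (x + u))) and ((t + 2) > (x - u))) -> false; t = -1; v = 1; [i=-1]; v = 1; p = -3; v = 6; the k loop: no iterations; [i=0]; v = 6; p = -3; v = 11; the k loop: no iterations; [i=1]; v = 11; p = -3; v = 16; the k loop: no iterations; return 1; agreement on 1.
Checked all 20 inputs in the declared domain: the outputs agree on every one.
verdict: equivalent


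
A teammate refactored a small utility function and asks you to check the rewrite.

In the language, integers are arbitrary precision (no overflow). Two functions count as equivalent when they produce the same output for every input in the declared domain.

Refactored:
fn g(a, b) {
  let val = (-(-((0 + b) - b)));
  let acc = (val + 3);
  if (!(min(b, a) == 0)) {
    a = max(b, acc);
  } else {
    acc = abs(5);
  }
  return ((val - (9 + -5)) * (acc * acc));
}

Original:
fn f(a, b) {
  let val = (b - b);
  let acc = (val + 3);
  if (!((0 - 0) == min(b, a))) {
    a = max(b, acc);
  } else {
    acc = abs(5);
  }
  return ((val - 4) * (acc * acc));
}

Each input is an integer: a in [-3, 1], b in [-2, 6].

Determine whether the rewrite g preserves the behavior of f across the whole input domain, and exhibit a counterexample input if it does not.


Equivalent — the differences include arithmetic usage differs, plus constant usage differs, yet no declared input distinguishes the two.
Tracing a=-1, b=0: f: val=0, then acc=3, then (!((0 - 0) == min(b, a))) is true, then a=3, then returns -36 | g: val=0, then acc=3, then (!(min(b, a) == 0)) is true, then a=3, then returns -36 — matching result -36.
Sweeping the whole domain (45 inputs) finds no disagreement.
verdict: equivalent


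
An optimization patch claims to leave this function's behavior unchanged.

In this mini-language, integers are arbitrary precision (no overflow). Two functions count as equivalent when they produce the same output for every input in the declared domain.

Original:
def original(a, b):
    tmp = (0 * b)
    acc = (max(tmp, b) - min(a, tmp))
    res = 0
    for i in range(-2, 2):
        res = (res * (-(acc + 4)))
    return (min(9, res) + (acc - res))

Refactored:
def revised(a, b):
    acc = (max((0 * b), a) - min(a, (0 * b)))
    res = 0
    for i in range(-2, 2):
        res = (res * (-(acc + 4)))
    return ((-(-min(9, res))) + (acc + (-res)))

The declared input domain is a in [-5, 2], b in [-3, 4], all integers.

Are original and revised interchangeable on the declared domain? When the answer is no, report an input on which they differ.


a=-5, b=1 yields 6 from original but 5 from revised.
verdict: not equivalent; witness: a=-5, b=1


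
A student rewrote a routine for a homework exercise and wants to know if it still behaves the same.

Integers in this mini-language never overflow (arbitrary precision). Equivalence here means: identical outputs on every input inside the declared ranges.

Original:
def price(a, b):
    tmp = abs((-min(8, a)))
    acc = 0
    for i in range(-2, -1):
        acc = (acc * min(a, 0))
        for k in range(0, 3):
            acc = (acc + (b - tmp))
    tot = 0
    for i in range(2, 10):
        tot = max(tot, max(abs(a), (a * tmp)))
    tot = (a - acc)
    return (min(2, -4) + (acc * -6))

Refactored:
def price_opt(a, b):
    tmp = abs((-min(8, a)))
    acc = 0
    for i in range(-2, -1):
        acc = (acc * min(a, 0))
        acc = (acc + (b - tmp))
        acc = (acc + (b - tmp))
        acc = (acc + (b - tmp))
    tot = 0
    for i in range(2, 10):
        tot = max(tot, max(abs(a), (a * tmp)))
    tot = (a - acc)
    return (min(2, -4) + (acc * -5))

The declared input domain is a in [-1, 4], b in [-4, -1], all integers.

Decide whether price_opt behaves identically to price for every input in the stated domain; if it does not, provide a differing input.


Run the pair on a=-1, b=-4.
price: tmp=1, then acc=0, then (i=-2), then acc=0, then (k=0), then acc=-5, then (k=1), then acc=-10, then (k=2), then acc=-15, then tot=0, then (i=2), then tot=1, then (i=3), then tot=1, then (i=4), then tot=1, then (i=5), then tot=1, then (i=6), then tot=1, then (i=7), then tot=1, then (i=8), then tot=1, then (i=9), then tot=1, then tot=14, then returns 86
price_opt: tmp=1, then acc=0, then (i=-2), then acc=0, then acc=-5, then acc=-10, then acc=-15, then tot=0, then (i=2), then tot=1, then (i=3), then tot=1, then (i=4), then tot=1, then (i=5), then tot=1, then (i=6), then tot=1, then (i=7), then tot=1, then (i=8), then tot=1, then (i=9), then tot=1, then tot=14, then returns 71
86 against 71: the behavior changed.
verdict: not equivalent; witness: a=-1, b=-4


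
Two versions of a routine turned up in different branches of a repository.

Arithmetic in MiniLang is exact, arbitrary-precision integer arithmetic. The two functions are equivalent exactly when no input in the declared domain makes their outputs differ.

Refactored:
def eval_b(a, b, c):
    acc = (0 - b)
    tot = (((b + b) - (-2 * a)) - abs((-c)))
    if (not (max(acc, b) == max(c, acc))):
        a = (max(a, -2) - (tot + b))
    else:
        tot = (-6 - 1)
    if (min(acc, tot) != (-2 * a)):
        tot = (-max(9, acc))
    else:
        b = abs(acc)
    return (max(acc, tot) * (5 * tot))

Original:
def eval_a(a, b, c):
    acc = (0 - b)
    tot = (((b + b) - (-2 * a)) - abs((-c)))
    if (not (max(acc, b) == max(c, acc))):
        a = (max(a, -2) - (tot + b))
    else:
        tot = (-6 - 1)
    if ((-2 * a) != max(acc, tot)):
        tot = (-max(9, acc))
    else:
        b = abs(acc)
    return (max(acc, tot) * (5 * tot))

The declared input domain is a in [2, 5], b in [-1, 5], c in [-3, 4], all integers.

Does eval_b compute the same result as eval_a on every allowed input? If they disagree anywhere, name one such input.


Take a=2, b=0, c=2.
eval_a: acc := 0 | tot := 2 | (not (max(acc, b) == max(c, acc))): true | a := 0 | ((-2 * a) != max(acc, tot)): true | tot := -9 | result 0
eval_b: acc := 0 | tot := 2 | (not (max(acc, b) == max(c, acc))): true | a := 0 | (min(acc, tot) != (-2 * a)): false | b := 0 | result 20
0 and 20 differ, so these are not the same function on this domain.
verdict: not equivalent; witness: a=2, b=0, c=2


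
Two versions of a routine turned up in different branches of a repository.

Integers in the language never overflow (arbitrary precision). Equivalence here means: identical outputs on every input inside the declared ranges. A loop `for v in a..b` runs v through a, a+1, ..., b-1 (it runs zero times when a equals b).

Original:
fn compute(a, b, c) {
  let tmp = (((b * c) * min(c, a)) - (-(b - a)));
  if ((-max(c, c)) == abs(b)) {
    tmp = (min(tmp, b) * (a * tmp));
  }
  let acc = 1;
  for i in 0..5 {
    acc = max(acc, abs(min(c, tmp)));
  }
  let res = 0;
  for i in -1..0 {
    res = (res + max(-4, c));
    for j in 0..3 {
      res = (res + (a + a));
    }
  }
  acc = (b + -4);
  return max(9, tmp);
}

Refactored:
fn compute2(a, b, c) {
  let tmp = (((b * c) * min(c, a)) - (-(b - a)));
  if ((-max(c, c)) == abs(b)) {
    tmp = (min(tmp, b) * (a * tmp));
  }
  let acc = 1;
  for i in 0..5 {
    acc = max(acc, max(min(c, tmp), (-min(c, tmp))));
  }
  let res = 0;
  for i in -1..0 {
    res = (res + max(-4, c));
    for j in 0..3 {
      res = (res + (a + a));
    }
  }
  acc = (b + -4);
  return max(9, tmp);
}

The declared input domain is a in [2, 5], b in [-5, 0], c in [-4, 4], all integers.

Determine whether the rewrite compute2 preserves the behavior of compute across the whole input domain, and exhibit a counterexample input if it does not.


Equivalent — the differences include min/max/abs usage differs, yet no declared input distinguishes the two.
Tracing a=3, b=-3, c=2: compute: tmp becomes -18; next ((-max(c, c)) == abs(b)) evaluates to false; next acc becomes 1; next at i=0:; next acc becomes 18; next at i=1:; next acc becomes 18; next at i=2:; next acc becomes 18; next at i=3:; next acc becomes 18; next at i=4:; next acc becomes 18; next res becomes 0; next at i=-1:; next res becomes 2; next at j=0:; next res becomes 8; next at j=1:; next res becomes 14; next at j=2:; next res becomes 20; next acc becomes -7; next final value 9 | compute2: tmp becomes -18; next ((-max(c, c)) == abs(b)) evaluates to false; next acc becomes 1; next at i=0:; next acc becomes 18; next at i=1:; next acc becomes 18; next at i=2:; next acc becomes 18; next at i=3:; next acc becomes 18; next at i=4:; next acc becomes 18; next res becomes 0; next at i=-1:; next res becomes 2; next at j=0:; next res becomes 8; next at j=1:; next res becomes 14; next at j=2:; next res becomes 20; next acc becomes -7; next final value 9 — matching result 9.
Checked all 216 inputs in the declared domain: the outputs agree on every one.
verdict: equivalent


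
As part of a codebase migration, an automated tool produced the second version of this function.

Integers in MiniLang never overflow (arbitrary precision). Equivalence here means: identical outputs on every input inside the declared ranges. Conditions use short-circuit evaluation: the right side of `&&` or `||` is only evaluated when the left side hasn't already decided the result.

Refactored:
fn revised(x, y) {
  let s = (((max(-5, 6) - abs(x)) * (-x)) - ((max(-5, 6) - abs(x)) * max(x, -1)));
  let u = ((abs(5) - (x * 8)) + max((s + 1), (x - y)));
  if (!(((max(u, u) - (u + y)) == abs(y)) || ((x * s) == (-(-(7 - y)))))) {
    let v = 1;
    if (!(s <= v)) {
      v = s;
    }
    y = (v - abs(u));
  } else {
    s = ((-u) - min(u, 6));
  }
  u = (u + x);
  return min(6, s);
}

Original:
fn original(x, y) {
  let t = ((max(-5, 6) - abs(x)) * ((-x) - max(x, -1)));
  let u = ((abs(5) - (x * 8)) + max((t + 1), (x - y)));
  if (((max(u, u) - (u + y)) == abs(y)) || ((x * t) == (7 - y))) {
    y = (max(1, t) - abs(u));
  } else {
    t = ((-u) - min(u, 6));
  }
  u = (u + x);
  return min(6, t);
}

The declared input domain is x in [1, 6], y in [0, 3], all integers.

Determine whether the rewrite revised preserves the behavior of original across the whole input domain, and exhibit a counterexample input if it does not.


On input x=1, y=0, original returns -10 while revised returns 4.
verdict: not equivalent; witness: x=1, y=0


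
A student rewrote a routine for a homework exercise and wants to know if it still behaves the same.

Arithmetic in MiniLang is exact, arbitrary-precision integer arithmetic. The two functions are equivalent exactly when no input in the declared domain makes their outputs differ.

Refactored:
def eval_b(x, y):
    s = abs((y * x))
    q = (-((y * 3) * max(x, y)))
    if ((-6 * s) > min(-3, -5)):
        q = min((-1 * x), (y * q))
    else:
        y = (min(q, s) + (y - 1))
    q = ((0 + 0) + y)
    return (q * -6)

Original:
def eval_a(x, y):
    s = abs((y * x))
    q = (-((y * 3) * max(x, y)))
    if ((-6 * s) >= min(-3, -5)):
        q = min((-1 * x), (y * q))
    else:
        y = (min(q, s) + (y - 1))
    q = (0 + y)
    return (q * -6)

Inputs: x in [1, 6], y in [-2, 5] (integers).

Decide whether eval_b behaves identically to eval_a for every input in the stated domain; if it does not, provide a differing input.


The suspicious edit (`((-6 * s) >= min(-3, -5))` became `((-6 * s) > min(-3, -5))`) never changes the result for any input inside the declared domain.
Spot check at x=2, y=5 — eval_a: s := 10 | q := -75 | ((-6 * s) >= min(-3, -5)): false | y := -71 | q := -71 | result 426. eval_b: s := 10 | q := -75 | ((-6 * s) > min(-3, -5)): false | y := -71 | q := -71 | result 426. Both give 426.
Across all 48 domain points the two functions coincide.
verdict: equivalent


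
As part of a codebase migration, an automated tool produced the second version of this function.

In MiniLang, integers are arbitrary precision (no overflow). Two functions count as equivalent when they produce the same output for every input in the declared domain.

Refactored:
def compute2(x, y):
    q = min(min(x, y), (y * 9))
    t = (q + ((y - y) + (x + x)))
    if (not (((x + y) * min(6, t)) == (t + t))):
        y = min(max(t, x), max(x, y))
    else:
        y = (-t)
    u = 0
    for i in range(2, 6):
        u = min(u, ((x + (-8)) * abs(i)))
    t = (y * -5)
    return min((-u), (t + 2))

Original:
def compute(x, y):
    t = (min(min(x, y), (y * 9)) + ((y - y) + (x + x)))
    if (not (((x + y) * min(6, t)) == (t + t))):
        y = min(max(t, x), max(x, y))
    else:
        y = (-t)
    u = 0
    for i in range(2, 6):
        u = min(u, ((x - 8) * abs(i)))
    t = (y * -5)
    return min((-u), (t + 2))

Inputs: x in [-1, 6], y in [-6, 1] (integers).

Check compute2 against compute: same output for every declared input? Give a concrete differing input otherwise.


Changes here: local variable names differ; statement counts differ; arithmetic usage differs; the full 64-point sweep finds no disagreement.
verdict: equivalent


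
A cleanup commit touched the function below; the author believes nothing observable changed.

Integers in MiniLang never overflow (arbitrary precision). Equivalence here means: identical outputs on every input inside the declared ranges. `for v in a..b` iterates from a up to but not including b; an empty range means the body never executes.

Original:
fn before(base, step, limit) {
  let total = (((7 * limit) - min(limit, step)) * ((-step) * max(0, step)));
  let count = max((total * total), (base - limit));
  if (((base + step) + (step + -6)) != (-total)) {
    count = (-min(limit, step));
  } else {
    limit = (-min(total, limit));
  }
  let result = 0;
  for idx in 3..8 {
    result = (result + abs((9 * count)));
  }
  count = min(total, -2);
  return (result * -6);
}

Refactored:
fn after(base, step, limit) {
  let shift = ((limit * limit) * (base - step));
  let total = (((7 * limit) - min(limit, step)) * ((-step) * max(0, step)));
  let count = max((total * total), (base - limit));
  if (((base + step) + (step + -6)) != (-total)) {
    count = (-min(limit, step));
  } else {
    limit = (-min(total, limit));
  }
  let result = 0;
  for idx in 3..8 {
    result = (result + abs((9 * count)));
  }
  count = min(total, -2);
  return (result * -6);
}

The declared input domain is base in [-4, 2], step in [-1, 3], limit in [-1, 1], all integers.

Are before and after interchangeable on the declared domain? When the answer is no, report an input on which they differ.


This is a faithful refactor — local variable names differ, and arithmetic usage differs, and statement counts differ, but the computed results match everywhere.
As a probe, take base=0, step=1, limit=0: before runs total=0, then count=0, then (((base + step) + (step + -6)) != (-total)) is true, then count=0, then result=0, then (idx=3), then result=0, then (idx=4), then result=0, then (idx=5), then result=0, then (idx=6), then result=0, then (idx=7), then result=0, then count=-2, then returns 0; after runs shift=0, then total=0, then count=0, then (((base + step) + (step + -6)) != (-total)) is true, then count=0, then result=0, then (idx=3), then result=0, then (idx=4), then result=0, then (idx=5), then result=0, then (idx=6), then result=0, then (idx=7), then result=0, then count=-2, then returns 0; both end at 0.
Sweeping the whole domain (105 inputs) finds no disagreement.
verdict: equivalent


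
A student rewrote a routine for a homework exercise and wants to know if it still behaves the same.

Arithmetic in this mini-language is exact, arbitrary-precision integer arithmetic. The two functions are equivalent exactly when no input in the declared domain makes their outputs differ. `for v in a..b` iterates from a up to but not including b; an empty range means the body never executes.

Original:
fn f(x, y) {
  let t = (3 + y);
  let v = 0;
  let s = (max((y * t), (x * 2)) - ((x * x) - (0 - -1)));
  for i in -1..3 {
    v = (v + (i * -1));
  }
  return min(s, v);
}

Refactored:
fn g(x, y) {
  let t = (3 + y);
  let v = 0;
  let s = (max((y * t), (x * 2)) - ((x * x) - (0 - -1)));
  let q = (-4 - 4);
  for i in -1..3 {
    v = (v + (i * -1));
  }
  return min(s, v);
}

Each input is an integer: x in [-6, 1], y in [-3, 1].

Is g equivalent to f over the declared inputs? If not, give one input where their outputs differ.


Side by side, the visible changes include: statement counts differ, plus local variable names differ, plus arithmetic usage differs, plus constant usage differs.
Spot check at x=-6, y=-2 — f: t := 1 | v := 0 | s := -37 | iter i=-1: | v := 1 | iter i=0: | v := 1 | iter i=1: | v := 0 | iter i=2: | v := -2 | result -37. g: t := 1 | v := 0 | s := -37 | q := -8 | iter i=-1: | v := 1 | iter i=0: | v := 1 | iter i=1: | v := 0 | iter i=2: | v := -2 | result -37. Both give -37.
Across all 40 domain points the two functions coincide.
verdict: equivalent


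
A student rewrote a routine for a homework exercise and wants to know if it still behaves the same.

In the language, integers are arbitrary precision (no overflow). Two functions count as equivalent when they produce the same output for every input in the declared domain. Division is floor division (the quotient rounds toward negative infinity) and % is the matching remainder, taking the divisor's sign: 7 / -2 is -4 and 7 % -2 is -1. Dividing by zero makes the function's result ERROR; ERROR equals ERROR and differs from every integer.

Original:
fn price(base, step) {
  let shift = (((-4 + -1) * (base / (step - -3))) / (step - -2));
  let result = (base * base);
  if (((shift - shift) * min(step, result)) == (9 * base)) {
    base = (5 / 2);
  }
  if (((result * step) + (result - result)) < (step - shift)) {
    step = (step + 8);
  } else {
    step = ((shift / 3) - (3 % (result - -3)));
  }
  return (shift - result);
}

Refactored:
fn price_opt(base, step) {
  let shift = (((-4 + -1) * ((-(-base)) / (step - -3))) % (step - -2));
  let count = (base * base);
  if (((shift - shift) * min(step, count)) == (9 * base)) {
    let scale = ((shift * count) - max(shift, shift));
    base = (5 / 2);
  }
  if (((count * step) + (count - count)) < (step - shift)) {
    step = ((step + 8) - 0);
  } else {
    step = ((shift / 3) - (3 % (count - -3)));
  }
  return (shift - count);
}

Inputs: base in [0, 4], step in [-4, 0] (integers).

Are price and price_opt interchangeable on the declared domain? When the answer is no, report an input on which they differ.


These are not equivalent — on base=1, step=-4 the outputs split (-4 vs -2).
price: shift becomes -3; next result becomes 1; next (((shift - shift) * min(step, result)) == (9 * base)) evaluates to false; next (((result * step) + (result - result)) < (step - shift)) evaluates to true; next step becomes 4; next final value -4
price_opt: shift becomes -1; next count becomes 1; next (((shift - shift) * min(step, count)) == (9 * base)) evaluates to false; next (((count * step) + (count - count)) < (step - shift)) evaluates to true; next step becomes 4; next final value -2
verdict: not equivalent; witness: base=1, step=-4


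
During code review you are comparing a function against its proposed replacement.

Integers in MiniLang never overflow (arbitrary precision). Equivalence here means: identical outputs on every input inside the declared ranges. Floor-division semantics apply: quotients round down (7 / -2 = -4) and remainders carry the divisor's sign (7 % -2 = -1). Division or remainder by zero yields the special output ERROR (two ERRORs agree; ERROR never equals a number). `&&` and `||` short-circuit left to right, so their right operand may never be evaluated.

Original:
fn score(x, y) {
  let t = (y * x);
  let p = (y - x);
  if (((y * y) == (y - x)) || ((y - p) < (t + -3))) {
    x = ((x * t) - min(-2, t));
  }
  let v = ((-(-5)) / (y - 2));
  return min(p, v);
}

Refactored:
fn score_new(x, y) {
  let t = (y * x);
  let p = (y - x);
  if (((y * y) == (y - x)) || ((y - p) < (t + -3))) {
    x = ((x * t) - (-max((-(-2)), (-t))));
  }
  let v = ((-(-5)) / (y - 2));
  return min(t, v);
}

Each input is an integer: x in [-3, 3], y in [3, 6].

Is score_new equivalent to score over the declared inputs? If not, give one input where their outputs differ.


Try x=-3, y=3.
score: t becomes -9; next p becomes 6; next (((y * y) == (y - x)) || ((y - p) < (t + -3))) evaluates to false; next v becomes 5; next final value 5
score_new: t becomes -9; next p becomes 6; next (((y * y) == (y - x)) || ((y - p) < (t + -3))) evaluates to false; next v becomes 5; next final value -9
5 against -9: the behavior changed.
verdict: not equivalent; witness: x=-3, y=3
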